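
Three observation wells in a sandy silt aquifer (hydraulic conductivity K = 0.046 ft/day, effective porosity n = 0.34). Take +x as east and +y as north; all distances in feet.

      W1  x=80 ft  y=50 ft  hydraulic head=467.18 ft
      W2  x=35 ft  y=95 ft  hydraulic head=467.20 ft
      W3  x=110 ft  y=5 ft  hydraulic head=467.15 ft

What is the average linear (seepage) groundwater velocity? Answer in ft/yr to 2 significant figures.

0.064 ft/yr

Three-point gradient (reference W1): Δ to W2 = (-45, 45, +0.02), Δ to W3 = (30, -45, -0.03).
∂h/∂x = +0.0006667, ∂h/∂y = +0.001111 (det = 675).
|∇h| = √(0.0006667² + 0.001111²) = 0.001296
Seepage velocity v = K·i/n = 0.046 × 0.001296 / 0.34 = 0.0001753 ft/day = 0.06403 ft/yr.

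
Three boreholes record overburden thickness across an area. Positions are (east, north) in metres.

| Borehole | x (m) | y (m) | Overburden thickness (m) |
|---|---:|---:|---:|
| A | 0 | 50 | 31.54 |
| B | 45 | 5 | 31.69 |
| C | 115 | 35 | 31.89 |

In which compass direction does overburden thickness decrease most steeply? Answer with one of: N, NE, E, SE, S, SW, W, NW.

W

Differences from A: to B (Δx, Δy, Δh) = (45, -45, +0.15); to C = (115, -15, +0.35).
Determinant of the coordinate differences = 45·(-15) − 115·(-45) = 4500.
∂d/∂x = [(+0.15)·(-15) − (+0.35)·(-45)] / 4500 = +0.003000
∂d/∂y = [45·(+0.35) − 115·(+0.15)] / 4500 = -0.0003333
Steepest decrease is along −∇f = (-0.003000 E, +0.0003333 N) → west.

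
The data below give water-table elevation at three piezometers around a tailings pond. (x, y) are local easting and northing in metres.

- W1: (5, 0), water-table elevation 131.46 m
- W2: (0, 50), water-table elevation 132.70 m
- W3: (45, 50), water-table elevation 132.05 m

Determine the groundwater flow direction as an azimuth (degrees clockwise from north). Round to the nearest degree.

148°

Differences from W1: to W2 (Δx, Δy, Δh) = (-5, 50, +1.24); to W3 = (40, 50, +0.59).
Solve a·Δx + b·Δy = Δh: det = (-5)·50 − 40·50 = -2250.
∂h/∂x = [(+1.24)·50 − (+0.59)·50] / -2250 = -0.01444
∂h/∂y = [(-5)·(+0.59) − 40·(+1.24)] / -2250 = +0.02336
Flow direction (−∇h) has components (+0.01444 E, -0.02336 N).
Azimuth = atan2(E, N) = atan2(+0.01444, -0.02336) = 148.3° ≈ 148°.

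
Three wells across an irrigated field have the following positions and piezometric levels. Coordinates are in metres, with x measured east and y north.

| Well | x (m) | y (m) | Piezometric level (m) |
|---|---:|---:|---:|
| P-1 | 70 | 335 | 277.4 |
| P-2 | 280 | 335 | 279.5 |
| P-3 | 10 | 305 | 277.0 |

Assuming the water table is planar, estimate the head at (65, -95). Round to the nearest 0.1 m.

280.2 m

Taking P-1 as reference: P-2−P-1 = (210, 0, +2.1); P-3−P-1 = (-60, -30, -0.4).
Determinant of the coordinate differences = 210·(-30) − (-60)·0 = -6300.
∂h/∂x = [(+2.1)·(-30) − (-0.4)·0] / -6300 = +0.01000
∂h/∂y = [210·(-0.4) − (-60)·(+2.1)] / -6300 = -0.006667
h(65, -95) = 277.4 + (+0.01000)·(-5) + (-0.006667)·(-430) = 277.4 -0.050 +2.867 = 280.217 m.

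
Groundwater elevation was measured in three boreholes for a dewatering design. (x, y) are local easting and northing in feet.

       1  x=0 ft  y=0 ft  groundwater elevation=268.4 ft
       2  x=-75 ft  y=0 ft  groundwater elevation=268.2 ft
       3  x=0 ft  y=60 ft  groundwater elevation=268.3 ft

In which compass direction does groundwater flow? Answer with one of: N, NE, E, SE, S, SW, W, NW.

NW

∂h/∂x = (268.2 − 268.4) / (-75 − 0) = +0.002667
∂h/∂y = (268.3 − 268.4) / (60 − 0) = -0.001667
Flow = −∇h = (-0.002667 east, +0.001667 north), which points northwest.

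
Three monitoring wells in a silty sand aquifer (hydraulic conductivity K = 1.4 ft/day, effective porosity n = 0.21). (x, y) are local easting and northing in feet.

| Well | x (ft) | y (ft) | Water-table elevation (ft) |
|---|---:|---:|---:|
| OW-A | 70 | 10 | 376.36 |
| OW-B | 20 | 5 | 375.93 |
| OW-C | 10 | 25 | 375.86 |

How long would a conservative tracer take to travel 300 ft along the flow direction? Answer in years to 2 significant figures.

14 years

Three-point gradient (reference OW-A): Δ to OW-B = (-50, -5, -0.43), Δ to OW-C = (-60, 15, -0.50).
∂h/∂x = +0.008524, ∂h/∂y = +0.0007619 (det = -1050).
|∇h| = √(0.008524² + 0.0007619²) = 0.008558
Seepage velocity v = K·i/n = 1.4 × 0.008558 / 0.21 = 0.05705 ft/day.
t = 300 / 0.05705 = 5259 days = 14.4 years.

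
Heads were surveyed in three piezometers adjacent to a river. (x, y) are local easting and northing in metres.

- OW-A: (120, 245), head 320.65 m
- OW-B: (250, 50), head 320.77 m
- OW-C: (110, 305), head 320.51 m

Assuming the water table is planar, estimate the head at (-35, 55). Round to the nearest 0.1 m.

Three-point gradient (reference OW-A): Δ to OW-B = (130, -195, +0.12), Δ to OW-C = (-10, 60, -0.14).
∂h/∂x = -0.003436, ∂h/∂y = -0.002906 (det = 5850).
h(-35, 55) = 320.65 + (-0.003436)·(-155) + (-0.002906)·(-190) = 320.65 +0.533 +0.552 = 321.735 m.

321.7 m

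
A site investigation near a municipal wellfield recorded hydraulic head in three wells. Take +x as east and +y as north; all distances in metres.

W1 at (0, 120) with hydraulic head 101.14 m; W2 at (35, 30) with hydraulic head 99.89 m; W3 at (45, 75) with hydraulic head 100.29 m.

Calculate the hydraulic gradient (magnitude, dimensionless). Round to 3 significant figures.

Taking W1 as reference: W2−W1 = (35, -90, -1.25); W3−W1 = (45, -45, -0.85).
Determinant of the coordinate differences = 35·(-45) − 45·(-90) = 2475.
∂h/∂x = [(-1.25)·(-45) − (-0.85)·(-90)] / 2475 = -0.008182
∂h/∂y = [35·(-0.85) − 45·(-1.25)] / 2475 = +0.01071
|∇h| = √(-0.008182² + 0.01071²) = 0.01348

0.0135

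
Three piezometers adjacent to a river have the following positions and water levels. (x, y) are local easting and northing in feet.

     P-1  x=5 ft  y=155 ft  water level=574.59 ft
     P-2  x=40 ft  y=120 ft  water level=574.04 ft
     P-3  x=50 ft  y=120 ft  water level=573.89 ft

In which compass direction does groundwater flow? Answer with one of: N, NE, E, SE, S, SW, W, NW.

E

With h = a·x + b·y + c and P-1 as origin, the differences give:
  35·a + (-35)·b = -0.55
  45·a + (-35)·b = -0.70
Eliminate b (×(-35) and ×(-35), subtract): 350·a = -5.250 → a = ∂h/∂x = -0.01500
Back-substitute: b = ∂h/∂y = +0.0007143.
Flow = −∇h = (+0.01500 east, -0.0007143 north), which points east.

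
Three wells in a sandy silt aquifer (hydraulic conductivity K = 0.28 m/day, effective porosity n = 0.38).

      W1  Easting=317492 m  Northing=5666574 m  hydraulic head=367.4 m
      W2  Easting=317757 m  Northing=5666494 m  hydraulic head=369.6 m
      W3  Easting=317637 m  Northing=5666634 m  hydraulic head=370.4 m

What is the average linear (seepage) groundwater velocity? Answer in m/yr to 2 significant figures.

With h = a·x + b·y + c and W1 as origin, the differences give:
  265·a + (-80)·b = +2.2
  145·a + 60·b = +3.0
Eliminate b (×60 and ×(-80), subtract): 27500·a = 372.00 → a = ∂h/∂x = +0.01353
Back-substitute: b = ∂h/∂y = +0.01731.
|∇h| = √(0.01353² + 0.01731²) = 0.02197
Seepage velocity v = K·i/n = 0.28 × 0.02197 / 0.38 = 0.01619 m/day = 5.913 m/yr.

5.9 m/yr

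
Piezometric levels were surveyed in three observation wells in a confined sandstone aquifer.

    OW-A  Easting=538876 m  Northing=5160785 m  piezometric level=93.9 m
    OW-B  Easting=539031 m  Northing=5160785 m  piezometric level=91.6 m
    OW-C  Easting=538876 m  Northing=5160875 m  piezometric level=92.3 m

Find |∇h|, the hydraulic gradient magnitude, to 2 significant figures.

∂h/∂x = (91.6 − 93.9) / (539031 − 538876) = -0.01484
∂h/∂y = (92.3 − 93.9) / (5160875 − 5160785) = -0.01778
|∇h| = √(-0.01484² + -0.01778²) = 0.02316

0.023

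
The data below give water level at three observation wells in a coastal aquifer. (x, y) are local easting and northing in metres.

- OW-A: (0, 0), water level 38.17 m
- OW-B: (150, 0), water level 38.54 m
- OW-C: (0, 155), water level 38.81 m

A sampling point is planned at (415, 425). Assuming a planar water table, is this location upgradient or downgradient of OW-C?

∂h/∂x = (38.54 − 38.17) / (150 − 0) = +0.002467
∂h/∂y = (38.81 − 38.17) / (155 − 0) = +0.004129
Head at (415, 425) = 38.17 + (+0.002467)·(415) + (+0.004129)·(425) = 40.95 m.
That is higher than the 38.81 m at OW-C, so the point is upgradient.

upgradient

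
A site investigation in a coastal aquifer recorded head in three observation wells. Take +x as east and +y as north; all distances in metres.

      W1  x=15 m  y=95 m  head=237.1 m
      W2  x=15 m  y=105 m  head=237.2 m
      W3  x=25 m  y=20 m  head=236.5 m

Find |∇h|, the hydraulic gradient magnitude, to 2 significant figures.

Taking W1 as reference: W2−W1 = (0, 10, +0.1); W3−W1 = (10, -75, -0.6).
Solve a·Δx + b·Δy = Δh: det = 0·(-75) − 10·10 = -100.
∂h/∂x = [(+0.1)·(-75) − (-0.6)·10] / -100 = +0.01500
∂h/∂y = [0·(-0.6) − 10·(+0.1)] / -100 = +0.010000
|∇h| = √(0.01500² + 0.010000²) = 0.01803

0.018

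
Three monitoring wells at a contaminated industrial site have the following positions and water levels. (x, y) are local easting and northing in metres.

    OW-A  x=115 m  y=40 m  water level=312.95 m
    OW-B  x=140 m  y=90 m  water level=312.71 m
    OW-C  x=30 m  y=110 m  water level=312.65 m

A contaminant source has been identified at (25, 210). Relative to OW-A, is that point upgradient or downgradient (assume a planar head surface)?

downgradient

With h = a·x + b·y + c and OW-A as origin, the differences give:
  25·a + 50·b = -0.24
  (-85)·a + 70·b = -0.30
Eliminate b (×70 and ×50, subtract): 6000·a = -1.800 → a = ∂h/∂x = -0.0003000
Back-substitute: b = ∂h/∂y = -0.004650.
Head at (25, 210) = 312.95 + (-0.0003000)·(-90) + (-0.004650)·(170) = 312.19 m.
That is lower than the 312.95 m at OW-A, so the point is downgradient.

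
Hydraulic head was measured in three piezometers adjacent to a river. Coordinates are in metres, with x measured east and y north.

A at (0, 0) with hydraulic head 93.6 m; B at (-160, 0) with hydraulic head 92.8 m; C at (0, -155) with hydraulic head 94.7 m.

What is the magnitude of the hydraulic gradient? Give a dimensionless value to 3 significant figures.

0.00868

∂h/∂x = (92.8 − 93.6) / (-160 − 0) = +0.005000
∂h/∂y = (94.7 − 93.6) / (-155 − 0) = -0.007097
|∇h| = √(0.005000² + -0.007097²) = 0.008681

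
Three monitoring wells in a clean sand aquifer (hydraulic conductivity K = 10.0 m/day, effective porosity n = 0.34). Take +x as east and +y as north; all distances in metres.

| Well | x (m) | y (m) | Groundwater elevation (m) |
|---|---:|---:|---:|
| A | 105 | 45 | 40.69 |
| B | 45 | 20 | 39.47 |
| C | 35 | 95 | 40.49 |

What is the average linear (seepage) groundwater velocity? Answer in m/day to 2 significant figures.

With h = a·x + b·y + c and A as origin, the differences give:
  (-60)·a + (-25)·b = -1.22
  (-70)·a + 50·b = -0.20
Eliminate b (×50 and ×(-25), subtract): -4750·a = -66.000 → a = ∂h/∂x = +0.01389
Back-substitute: b = ∂h/∂y = +0.01545.
|∇h| = √(0.01389² + 0.01545²) = 0.02078
Seepage velocity v = K·i/n = 10.0 × 0.02078 / 0.34 = 0.6112 m/day.

0.61 m/day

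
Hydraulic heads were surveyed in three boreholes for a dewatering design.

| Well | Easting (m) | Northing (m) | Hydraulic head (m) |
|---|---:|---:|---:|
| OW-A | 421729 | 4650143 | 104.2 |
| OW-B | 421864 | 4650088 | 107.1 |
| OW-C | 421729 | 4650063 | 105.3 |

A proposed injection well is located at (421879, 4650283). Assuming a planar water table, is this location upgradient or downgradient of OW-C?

Taking OW-A as reference: OW-B−OW-A = (135, -55, +2.9); OW-C−OW-A = (0, -80, +1.1).
Solve a·Δx + b·Δy = Δh: det = 135·(-80) − 0·(-55) = -10800.
∂h/∂x = [(+2.9)·(-80) − (+1.1)·(-55)] / -10800 = +0.01588
∂h/∂y = [135·(+1.1) − 0·(+2.9)] / -10800 = -0.01375
Head at (421879, 4650283) = 104.2 + (+0.01588)·(150) + (-0.01375)·(140) = 104.66 m.
That is lower than the 105.3 m at OW-C, so the point is downgradient.

downgradient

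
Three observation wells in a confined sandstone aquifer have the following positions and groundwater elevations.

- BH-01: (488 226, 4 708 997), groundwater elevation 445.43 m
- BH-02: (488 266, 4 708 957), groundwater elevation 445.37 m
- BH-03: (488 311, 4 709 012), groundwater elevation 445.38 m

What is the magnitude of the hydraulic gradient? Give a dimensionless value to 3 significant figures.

With h = a·x + b·y + c and BH-01 as origin, the differences give:
  40·a + (-40)·b = -0.06
  85·a + 15·b = -0.05
Eliminate b (×15 and ×(-40), subtract): 4000·a = -2.900 → a = ∂h/∂x = -0.0007250
Back-substitute: b = ∂h/∂y = +0.0007750.
|∇h| = √(-0.0007250² + 0.0007750²) = 0.001061

0.00106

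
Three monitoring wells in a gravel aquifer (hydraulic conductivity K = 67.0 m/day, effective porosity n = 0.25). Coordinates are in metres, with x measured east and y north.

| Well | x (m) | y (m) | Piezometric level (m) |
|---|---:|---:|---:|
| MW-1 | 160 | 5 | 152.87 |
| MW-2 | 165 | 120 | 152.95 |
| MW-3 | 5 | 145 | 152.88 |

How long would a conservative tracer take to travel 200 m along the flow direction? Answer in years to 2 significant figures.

Differences from MW-1: to MW-2 (Δx, Δy, Δh) = (5, 115, +0.08); to MW-3 = (-155, 140, +0.01).
Determinant of the coordinate differences = 5·140 − (-155)·115 = 18525.
∂h/∂x = [(+0.08)·140 − (+0.01)·115] / 18525 = +0.0005425
∂h/∂y = [5·(+0.01) − (-155)·(+0.08)] / 18525 = +0.0006721
|∇h| = √(0.0005425² + 0.0006721²) = 0.0008637
Seepage velocity v = K·i/n = 67.0 × 0.0008637 / 0.25 = 0.2315 m/day.
t = 200 / 0.2315 = 863.9 days = 2.37 years.

2.4 years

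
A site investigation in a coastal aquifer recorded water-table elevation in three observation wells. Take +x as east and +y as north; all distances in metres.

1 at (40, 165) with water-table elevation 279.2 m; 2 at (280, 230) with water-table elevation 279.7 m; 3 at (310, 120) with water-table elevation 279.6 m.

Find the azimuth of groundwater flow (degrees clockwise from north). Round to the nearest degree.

231°

Taking 1 as reference: 2−1 = (240, 65, +0.5); 3−1 = (270, -45, +0.4).
Determinant of the coordinate differences = 240·(-45) − 270·65 = -28350.
∂h/∂x = [(+0.5)·(-45) − (+0.4)·65] / -28350 = +0.001711
∂h/∂y = [240·(+0.4) − 270·(+0.5)] / -28350 = +0.001376
Flow direction (−∇h) has components (-0.001711 E, -0.001376 N).
Azimuth = atan2(E, N) = atan2(-0.001711, -0.001376) = 231.2° ≈ 231°.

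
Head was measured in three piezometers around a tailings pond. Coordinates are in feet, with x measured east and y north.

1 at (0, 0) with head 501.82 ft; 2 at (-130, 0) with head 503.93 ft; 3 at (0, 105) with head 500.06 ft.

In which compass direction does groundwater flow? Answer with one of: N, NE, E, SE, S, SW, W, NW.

∂h/∂x = (503.93 − 501.82) / (-130 − 0) = -0.01623
∂h/∂y = (500.06 − 501.82) / (105 − 0) = -0.01676
Flow = −∇h = (+0.01623 east, +0.01676 north), which points northeast.

NE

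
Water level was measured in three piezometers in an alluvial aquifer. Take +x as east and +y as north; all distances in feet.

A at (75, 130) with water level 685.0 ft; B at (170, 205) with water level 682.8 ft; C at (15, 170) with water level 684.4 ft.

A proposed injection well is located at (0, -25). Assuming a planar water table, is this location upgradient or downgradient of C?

With h = a·x + b·y + c and A as origin, the differences give:
  95·a + 75·b = -2.2
  (-60)·a + 40·b = -0.6
Eliminate b (×40 and ×75, subtract): 8300·a = -43.00 → a = ∂h/∂x = -0.005181
Back-substitute: b = ∂h/∂y = -0.02277.
Head at (0, -25) = 685.0 + (-0.005181)·(-75) + (-0.02277)·(-155) = 688.92 ft.
That is higher than the 684.4 ft at C, so the point is upgradient.

upgradient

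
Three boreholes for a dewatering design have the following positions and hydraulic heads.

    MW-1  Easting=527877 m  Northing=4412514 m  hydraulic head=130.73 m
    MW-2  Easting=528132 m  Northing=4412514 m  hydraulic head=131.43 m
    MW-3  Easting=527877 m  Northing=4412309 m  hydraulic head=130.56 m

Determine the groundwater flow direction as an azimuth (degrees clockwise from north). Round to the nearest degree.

∂h/∂x = (131.43 − 130.73) / (528132 − 527877) = +0.002745
∂h/∂y = (130.56 − 130.73) / (4412309 − 4412514) = +0.0008293
Flow direction (−∇h) has components (-0.002745 E, -0.0008293 N).
Azimuth = atan2(E, N) = atan2(-0.002745, -0.0008293) = 253.2° ≈ 253°.

253°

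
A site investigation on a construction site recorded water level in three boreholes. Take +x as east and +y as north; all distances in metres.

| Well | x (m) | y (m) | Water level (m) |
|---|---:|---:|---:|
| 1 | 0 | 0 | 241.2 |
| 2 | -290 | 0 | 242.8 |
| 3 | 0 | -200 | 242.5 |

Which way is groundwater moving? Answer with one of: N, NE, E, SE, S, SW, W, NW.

∂h/∂x = (242.8 − 241.2) / (-290 − 0) = -0.005517
∂h/∂y = (242.5 − 241.2) / (-200 − 0) = -0.006500
Flow = −∇h = (+0.005517 east, +0.006500 north), which points northeast.

NE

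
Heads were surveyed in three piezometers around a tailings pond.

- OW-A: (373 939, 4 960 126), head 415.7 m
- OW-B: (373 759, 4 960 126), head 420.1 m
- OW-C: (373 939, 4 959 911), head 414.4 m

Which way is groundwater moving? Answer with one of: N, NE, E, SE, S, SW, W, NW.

∂h/∂x = (420.1 − 415.7) / (373759 − 373939) = -0.02444
∂h/∂y = (414.4 − 415.7) / (4959911 − 4960126) = +0.006047
Flow = −∇h = (+0.02444 east, -0.006047 north), which points east.

E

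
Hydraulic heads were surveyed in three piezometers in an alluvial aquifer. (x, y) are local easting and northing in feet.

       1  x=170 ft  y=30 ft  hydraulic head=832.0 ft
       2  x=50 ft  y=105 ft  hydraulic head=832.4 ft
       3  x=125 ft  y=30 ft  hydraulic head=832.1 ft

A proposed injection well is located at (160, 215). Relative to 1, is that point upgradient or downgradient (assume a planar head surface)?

Three-point gradient (reference 1): Δ to 2 = (-120, 75, +0.4), Δ to 3 = (-45, 0, +0.1).
∂h/∂x = -0.002222, ∂h/∂y = +0.001778 (det = 3375).
Head at (160, 215) = 832.0 + (-0.002222)·(-10) + (+0.001778)·(185) = 832.35 ft.
That is higher than the 832.0 ft at 1, so the point is upgradient.

upgradient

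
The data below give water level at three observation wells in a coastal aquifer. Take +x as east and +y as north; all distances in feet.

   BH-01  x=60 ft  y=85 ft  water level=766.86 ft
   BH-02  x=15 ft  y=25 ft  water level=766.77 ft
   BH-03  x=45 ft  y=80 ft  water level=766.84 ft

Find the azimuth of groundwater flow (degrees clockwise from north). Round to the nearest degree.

With h = a·x + b·y + c and BH-01 as origin, the differences give:
  (-45)·a + (-60)·b = -0.09
  (-15)·a + (-5)·b = -0.02
Eliminate b (×(-5) and ×(-60), subtract): -675·a = -0.750 → a = ∂h/∂x = +0.001111
Back-substitute: b = ∂h/∂y = +0.0006667.
Flow direction (−∇h) has components (-0.001111 E, -0.0006667 N).
Azimuth = atan2(E, N) = atan2(-0.001111, -0.0006667) = 239.0° ≈ 239°.

239°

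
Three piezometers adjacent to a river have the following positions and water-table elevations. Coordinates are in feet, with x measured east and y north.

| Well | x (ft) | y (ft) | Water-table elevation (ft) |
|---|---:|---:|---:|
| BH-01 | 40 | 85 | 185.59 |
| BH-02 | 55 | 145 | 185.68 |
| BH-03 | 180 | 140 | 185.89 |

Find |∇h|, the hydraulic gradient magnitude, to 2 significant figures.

Differences from BH-01: to BH-02 (Δx, Δy, Δh) = (15, 60, +0.09); to BH-03 = (140, 55, +0.30).
Solve a·Δx + b·Δy = Δh: det = 15·55 − 140·60 = -7575.
∂h/∂x = [(+0.09)·55 − (+0.30)·60] / -7575 = +0.001723
∂h/∂y = [15·(+0.30) − 140·(+0.09)] / -7575 = +0.001069
|∇h| = √(0.001723² + 0.001069²) = 0.002028

0.0020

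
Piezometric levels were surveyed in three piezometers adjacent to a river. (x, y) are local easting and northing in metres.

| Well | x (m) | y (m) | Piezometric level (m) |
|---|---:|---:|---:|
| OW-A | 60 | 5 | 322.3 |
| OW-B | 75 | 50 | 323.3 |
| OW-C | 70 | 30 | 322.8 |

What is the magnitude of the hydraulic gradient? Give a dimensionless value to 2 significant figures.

0.047

With h = a·x + b·y + c and OW-A as origin, the differences give:
  15·a + 45·b = +1.0
  10·a + 25·b = +0.5
Eliminate b (×25 and ×45, subtract): -75·a = 2.50 → a = ∂h/∂x = -0.03333
Back-substitute: b = ∂h/∂y = +0.03333.
|∇h| = √(-0.03333² + 0.03333²) = 0.04714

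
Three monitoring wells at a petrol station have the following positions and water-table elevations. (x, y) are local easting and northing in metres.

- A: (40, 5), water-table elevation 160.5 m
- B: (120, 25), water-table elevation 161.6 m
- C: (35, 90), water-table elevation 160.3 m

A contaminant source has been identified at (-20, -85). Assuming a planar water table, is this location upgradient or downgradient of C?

Taking A as reference: B−A = (80, 20, +1.1); C−A = (-5, 85, -0.2).
Determinant of the coordinate differences = 80·85 − (-5)·20 = 6900.
∂h/∂x = [(+1.1)·85 − (-0.2)·20] / 6900 = +0.01413
∂h/∂y = [80·(-0.2) − (-5)·(+1.1)] / 6900 = -0.001522
Head at (-20, -85) = 160.5 + (+0.01413)·(-60) + (-0.001522)·(-90) = 159.79 m.
That is lower than the 160.3 m at C, so the point is downgradient.

downgradient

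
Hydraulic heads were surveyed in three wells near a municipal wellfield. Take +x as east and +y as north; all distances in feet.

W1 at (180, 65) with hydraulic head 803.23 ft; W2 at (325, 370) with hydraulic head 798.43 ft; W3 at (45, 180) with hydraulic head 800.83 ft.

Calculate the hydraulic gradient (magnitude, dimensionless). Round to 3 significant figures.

0.0175

Taking W1 as reference: W2−W1 = (145, 305, -4.80); W3−W1 = (-135, 115, -2.40).
Determinant of the coordinate differences = 145·115 − (-135)·305 = 57850.
∂h/∂x = [(-4.80)·115 − (-2.40)·305] / 57850 = +0.003111
∂h/∂y = [145·(-2.40) − (-135)·(-4.80)] / 57850 = -0.01722
|∇h| = √(0.003111² + -0.01722²) = 0.0175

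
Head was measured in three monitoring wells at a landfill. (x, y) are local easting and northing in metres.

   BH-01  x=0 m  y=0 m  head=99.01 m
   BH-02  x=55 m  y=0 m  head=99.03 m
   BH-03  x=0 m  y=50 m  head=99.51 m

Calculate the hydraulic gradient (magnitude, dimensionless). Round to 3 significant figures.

0.0100

∂h/∂x = (99.03 − 99.01) / (55 − 0) = +0.0003636
∂h/∂y = (99.51 − 99.01) / (50 − 0) = +0.01000
|∇h| = √(0.0003636² + 0.01000²) = 0.01001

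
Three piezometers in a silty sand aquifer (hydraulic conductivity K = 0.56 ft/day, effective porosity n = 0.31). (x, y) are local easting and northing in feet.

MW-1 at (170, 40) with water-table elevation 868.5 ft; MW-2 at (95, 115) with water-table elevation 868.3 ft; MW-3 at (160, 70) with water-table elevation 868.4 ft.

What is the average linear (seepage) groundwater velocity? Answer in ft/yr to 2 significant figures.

2.5 ft/yr

Taking MW-1 as reference: MW-2−MW-1 = (-75, 75, -0.2); MW-3−MW-1 = (-10, 30, -0.1).
Determinant of the coordinate differences = (-75)·30 − (-10)·75 = -1500.
∂h/∂x = [(-0.2)·30 − (-0.1)·75] / -1500 = -0.001000
∂h/∂y = [(-75)·(-0.1) − (-10)·(-0.2)] / -1500 = -0.003667
|∇h| = √(-0.001000² + -0.003667²) = 0.003801
Seepage velocity v = K·i/n = 0.56 × 0.003801 / 0.31 = 0.006866 ft/day = 2.508 ft/yr.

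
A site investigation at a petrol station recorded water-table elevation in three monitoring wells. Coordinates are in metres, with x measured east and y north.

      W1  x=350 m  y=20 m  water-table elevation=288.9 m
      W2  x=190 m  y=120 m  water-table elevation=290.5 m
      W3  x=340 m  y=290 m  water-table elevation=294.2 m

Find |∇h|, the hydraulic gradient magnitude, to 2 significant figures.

Three-point gradient (reference W1): Δ to W2 = (-160, 100, +1.6), Δ to W3 = (-10, 270, +5.3).
∂h/∂x = +0.002322, ∂h/∂y = +0.01972 (det = -42200).
|∇h| = √(0.002322² + 0.01972²) = 0.01986

0.020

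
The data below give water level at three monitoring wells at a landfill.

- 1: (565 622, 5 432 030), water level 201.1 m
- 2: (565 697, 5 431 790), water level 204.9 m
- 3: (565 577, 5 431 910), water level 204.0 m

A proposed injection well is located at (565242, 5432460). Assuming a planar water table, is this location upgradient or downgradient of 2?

downgradient

Taking 1 as reference: 2−1 = (75, -240, +3.8); 3−1 = (-45, -120, +2.9).
Determinant of the coordinate differences = 75·(-120) − (-45)·(-240) = -19800.
∂h/∂x = [(+3.8)·(-120) − (+2.9)·(-240)] / -19800 = -0.01212
∂h/∂y = [75·(+2.9) − (-45)·(+3.8)] / -19800 = -0.01962
Head at (565242, 5432460) = 201.1 + (-0.01212)·(-380) + (-0.01962)·(430) = 197.27 m.
That is lower than the 204.9 m at 2, so the point is downgradient.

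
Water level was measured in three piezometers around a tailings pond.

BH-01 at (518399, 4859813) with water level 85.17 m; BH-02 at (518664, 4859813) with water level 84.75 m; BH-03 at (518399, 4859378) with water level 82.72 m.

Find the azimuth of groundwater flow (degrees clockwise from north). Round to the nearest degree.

164°

∂h/∂x = (84.75 − 85.17) / (518664 − 518399) = -0.001585
∂h/∂y = (82.72 − 85.17) / (4859378 − 4859813) = +0.005632
Flow direction (−∇h) has components (+0.001585 E, -0.005632 N).
Azimuth = atan2(E, N) = atan2(+0.001585, -0.005632) = 164.3° ≈ 164°.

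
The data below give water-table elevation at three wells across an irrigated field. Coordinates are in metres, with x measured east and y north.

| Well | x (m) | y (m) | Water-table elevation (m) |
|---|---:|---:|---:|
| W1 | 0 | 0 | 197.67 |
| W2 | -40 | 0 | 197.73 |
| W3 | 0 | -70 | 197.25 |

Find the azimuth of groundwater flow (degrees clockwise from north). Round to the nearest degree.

∂h/∂x = (197.73 − 197.67) / (-40 − 0) = -0.001500
∂h/∂y = (197.25 − 197.67) / (-70 − 0) = +0.006000
Flow direction (−∇h) has components (+0.001500 E, -0.006000 N).
Azimuth = atan2(E, N) = atan2(+0.001500, -0.006000) = 166.0° ≈ 166°.

166°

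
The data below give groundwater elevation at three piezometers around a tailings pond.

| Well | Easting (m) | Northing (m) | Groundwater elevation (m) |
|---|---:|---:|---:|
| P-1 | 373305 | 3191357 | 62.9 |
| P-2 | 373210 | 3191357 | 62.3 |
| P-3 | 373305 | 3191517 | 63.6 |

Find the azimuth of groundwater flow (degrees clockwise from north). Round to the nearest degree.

∂h/∂x = (62.3 − 62.9) / (373210 − 373305) = +0.006316
∂h/∂y = (63.6 − 62.9) / (3191517 − 3191357) = +0.004375
Flow direction (−∇h) has components (-0.006316 E, -0.004375 N).
Azimuth = atan2(E, N) = atan2(-0.006316, -0.004375) = 235.3° ≈ 235°.

235°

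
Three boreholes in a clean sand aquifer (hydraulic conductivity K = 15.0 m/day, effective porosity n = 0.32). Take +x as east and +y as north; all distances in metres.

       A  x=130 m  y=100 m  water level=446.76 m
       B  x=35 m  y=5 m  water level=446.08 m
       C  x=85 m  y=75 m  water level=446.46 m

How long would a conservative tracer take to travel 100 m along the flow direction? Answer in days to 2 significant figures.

350 days

Three-point gradient (reference A): Δ to B = (-95, -95, -0.68), Δ to C = (-45, -25, -0.30).
∂h/∂x = +0.006053, ∂h/∂y = +0.001105 (det = -1900).
|∇h| = √(0.006053² + 0.001105²) = 0.006153
Seepage velocity v = K·i/n = 15.0 × 0.006153 / 0.32 = 0.2884 m/day.
t = 100 / 0.2884 = 346.7 days.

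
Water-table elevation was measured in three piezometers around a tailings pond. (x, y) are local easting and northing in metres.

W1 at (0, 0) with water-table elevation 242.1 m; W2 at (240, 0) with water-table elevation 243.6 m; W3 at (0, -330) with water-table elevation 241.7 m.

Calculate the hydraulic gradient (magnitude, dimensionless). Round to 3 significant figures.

∂h/∂x = (243.6 − 242.1) / (240 − 0) = +0.006250
∂h/∂y = (241.7 − 242.1) / (-330 − 0) = +0.001212
|∇h| = √(0.006250² + 0.001212²) = 0.006366

0.00637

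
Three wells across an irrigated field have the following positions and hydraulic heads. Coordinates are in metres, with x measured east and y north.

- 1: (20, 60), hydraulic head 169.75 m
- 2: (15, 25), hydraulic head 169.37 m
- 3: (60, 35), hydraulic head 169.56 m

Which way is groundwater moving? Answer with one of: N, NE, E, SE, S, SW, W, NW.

With h = a·x + b·y + c and 1 as origin, the differences give:
  (-5)·a + (-35)·b = -0.38
  40·a + (-25)·b = -0.19
Eliminate b (×(-25) and ×(-35), subtract): 1525·a = 2.850 → a = ∂h/∂x = +0.001869
Back-substitute: b = ∂h/∂y = +0.01059.
Flow = −∇h = (-0.001869 east, -0.01059 north), which points south.

S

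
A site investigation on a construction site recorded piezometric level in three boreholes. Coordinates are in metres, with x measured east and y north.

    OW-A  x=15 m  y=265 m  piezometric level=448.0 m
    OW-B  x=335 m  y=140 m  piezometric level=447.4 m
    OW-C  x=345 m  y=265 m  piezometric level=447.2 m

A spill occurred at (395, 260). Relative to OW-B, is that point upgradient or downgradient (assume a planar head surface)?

With h = a·x + b·y + c and OW-A as origin, the differences give:
  320·a + (-125)·b = -0.6
  330·a + 0·b = -0.8
Eliminate b (×0 and ×(-125), subtract): 41250·a = -100.00 → a = ∂h/∂x = -0.002424
Back-substitute: b = ∂h/∂y = -0.001406.
Head at (395, 260) = 448.0 + (-0.002424)·(380) + (-0.001406)·(-5) = 447.09 m.
That is lower than the 447.4 m at OW-B, so the point is downgradient.

downgradient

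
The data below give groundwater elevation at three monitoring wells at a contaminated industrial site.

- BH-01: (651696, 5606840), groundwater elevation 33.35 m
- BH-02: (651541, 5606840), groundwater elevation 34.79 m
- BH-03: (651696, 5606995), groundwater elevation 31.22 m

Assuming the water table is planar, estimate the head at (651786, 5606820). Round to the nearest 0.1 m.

∂h/∂x = (34.79 − 33.35) / (651541 − 651696) = -0.009290
∂h/∂y = (31.22 − 33.35) / (5606995 − 5606840) = -0.01374
h(651786, 5606820) = 33.35 + (-0.009290)·(90) + (-0.01374)·(-20) = 33.35 -0.836 +0.275 = 32.789 m.

32.8 m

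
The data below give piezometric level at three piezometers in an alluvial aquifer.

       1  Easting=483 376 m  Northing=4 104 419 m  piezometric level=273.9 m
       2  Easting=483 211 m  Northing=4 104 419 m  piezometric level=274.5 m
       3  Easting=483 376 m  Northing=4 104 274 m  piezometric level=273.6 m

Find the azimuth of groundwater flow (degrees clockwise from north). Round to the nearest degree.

∂h/∂x = (274.5 − 273.9) / (483211 − 483376) = -0.003636
∂h/∂y = (273.6 − 273.9) / (4104274 − 4104419) = +0.002069
Flow direction (−∇h) has components (+0.003636 E, -0.002069 N).
Azimuth = atan2(E, N) = atan2(+0.003636, -0.002069) = 119.6° ≈ 120°.

120°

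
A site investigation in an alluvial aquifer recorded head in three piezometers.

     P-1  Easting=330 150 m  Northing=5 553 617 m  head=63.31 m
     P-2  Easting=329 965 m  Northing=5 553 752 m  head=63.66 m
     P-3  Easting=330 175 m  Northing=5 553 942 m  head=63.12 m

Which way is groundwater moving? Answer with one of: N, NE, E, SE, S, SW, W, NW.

E

Differences from P-1: to P-2 (Δx, Δy, Δh) = (-185, 135, +0.35); to P-3 = (25, 325, -0.19).
Solve a·Δx + b·Δy = Δh: det = (-185)·325 − 25·135 = -63500.
∂h/∂x = [(+0.35)·325 − (-0.19)·135] / -63500 = -0.002195
∂h/∂y = [(-185)·(-0.19) − 25·(+0.35)] / -63500 = -0.0004157
Flow = −∇h = (+0.002195 east, +0.0004157 north), which points east.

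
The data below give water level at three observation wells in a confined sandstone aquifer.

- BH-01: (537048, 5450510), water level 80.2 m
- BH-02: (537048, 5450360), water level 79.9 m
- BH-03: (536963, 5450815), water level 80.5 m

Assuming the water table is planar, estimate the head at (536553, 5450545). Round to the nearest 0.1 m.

Taking BH-01 as reference: BH-02−BH-01 = (0, -150, -0.3); BH-03−BH-01 = (-85, 305, +0.3).
Determinant of the coordinate differences = 0·305 − (-85)·(-150) = -12750.
∂h/∂x = [(-0.3)·305 − (+0.3)·(-150)] / -12750 = +0.003647
∂h/∂y = [0·(+0.3) − (-85)·(-0.3)] / -12750 = +0.002000
h(536553, 5450545) = 80.2 + (+0.003647)·(-495) + (+0.002000)·(35) = 80.2 -1.805 +0.070 = 78.465 m.

78.5 m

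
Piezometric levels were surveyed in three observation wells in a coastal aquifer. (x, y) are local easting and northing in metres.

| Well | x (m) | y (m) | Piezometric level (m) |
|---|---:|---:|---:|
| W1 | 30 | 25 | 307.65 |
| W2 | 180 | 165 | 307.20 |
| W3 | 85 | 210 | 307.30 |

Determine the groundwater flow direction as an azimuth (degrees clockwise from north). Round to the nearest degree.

051°

With h = a·x + b·y + c and W1 as origin, the differences give:
  150·a + 140·b = -0.45
  55·a + 185·b = -0.35
Eliminate b (×185 and ×140, subtract): 20050·a = -34.250 → a = ∂h/∂x = -0.001708
Back-substitute: b = ∂h/∂y = -0.001384.
Flow direction (−∇h) has components (+0.001708 E, +0.001384 N).
Azimuth = atan2(E, N) = atan2(+0.001708, +0.001384) = 51.0° ≈ 051°.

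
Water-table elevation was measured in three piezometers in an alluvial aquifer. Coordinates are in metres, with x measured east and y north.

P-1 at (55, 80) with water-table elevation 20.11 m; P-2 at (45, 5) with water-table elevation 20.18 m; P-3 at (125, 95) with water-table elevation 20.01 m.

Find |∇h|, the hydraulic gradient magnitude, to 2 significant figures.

Differences from P-1: to P-2 (Δx, Δy, Δh) = (-10, -75, +0.07); to P-3 = (70, 15, -0.10).
Determinant of the coordinate differences = (-10)·15 − 70·(-75) = 5100.
∂h/∂x = [(+0.07)·15 − (-0.10)·(-75)] / 5100 = -0.001265
∂h/∂y = [(-10)·(-0.10) − 70·(+0.07)] / 5100 = -0.0007647
|∇h| = √(-0.001265² + -0.0007647²) = 0.001478

0.0015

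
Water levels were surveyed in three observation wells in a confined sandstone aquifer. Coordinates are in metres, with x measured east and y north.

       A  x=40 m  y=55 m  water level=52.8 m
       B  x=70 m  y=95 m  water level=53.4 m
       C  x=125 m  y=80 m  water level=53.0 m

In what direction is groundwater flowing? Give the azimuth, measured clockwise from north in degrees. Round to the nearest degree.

With h = a·x + b·y + c and A as origin, the differences give:
  30·a + 40·b = +0.6
  85·a + 25·b = +0.2
Eliminate b (×25 and ×40, subtract): -2650·a = 7.00 → a = ∂h/∂x = -0.002642
Back-substitute: b = ∂h/∂y = +0.01698.
Flow direction (−∇h) has components (+0.002642 E, -0.01698 N).
Azimuth = atan2(E, N) = atan2(+0.002642, -0.01698) = 171.2° ≈ 171°.

171°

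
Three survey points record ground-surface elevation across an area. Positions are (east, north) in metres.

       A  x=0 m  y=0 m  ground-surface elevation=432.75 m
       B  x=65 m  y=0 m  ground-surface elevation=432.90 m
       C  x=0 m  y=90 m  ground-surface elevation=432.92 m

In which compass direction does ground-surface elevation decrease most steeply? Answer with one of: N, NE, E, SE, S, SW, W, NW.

∂z/∂x = (432.90 − 432.75) / (65 − 0) = +0.002308
∂z/∂y = (432.92 − 432.75) / (90 − 0) = +0.001889
Steepest decrease is along −∇f = (-0.002308 E, -0.001889 N) → southwest.

SW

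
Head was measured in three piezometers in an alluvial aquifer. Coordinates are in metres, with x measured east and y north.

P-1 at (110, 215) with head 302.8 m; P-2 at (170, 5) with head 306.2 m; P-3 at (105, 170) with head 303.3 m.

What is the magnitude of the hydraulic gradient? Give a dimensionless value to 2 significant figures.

Taking P-1 as reference: P-2−P-1 = (60, -210, +3.4); P-3−P-1 = (-5, -45, +0.5).
Solve a·Δx + b·Δy = Δh: det = 60·(-45) − (-5)·(-210) = -3750.
∂h/∂x = [(+3.4)·(-45) − (+0.5)·(-210)] / -3750 = +0.01280
∂h/∂y = [60·(+0.5) − (-5)·(+3.4)] / -3750 = -0.01253
|∇h| = √(0.01280² + -0.01253²) = 0.01791

0.018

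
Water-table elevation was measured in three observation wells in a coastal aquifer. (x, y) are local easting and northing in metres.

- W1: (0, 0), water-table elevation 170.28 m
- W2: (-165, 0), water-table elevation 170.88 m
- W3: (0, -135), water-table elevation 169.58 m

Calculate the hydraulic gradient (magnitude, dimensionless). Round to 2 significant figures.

∂h/∂x = (170.88 − 170.28) / (-165 − 0) = -0.003636
∂h/∂y = (169.58 − 170.28) / (-135 − 0) = +0.005185
|∇h| = √(-0.003636² + 0.005185²) = 0.006333

0.0063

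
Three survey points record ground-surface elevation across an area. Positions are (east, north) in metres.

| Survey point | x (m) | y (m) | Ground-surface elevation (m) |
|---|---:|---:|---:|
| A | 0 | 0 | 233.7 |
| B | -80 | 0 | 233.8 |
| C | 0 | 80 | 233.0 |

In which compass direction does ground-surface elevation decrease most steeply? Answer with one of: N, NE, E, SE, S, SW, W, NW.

∂z/∂x = (233.8 − 233.7) / (-80 − 0) = -0.001250
∂z/∂y = (233.0 − 233.7) / (80 − 0) = -0.008750
Steepest decrease is along −∇f = (+0.001250 E, +0.008750 N) → north.

N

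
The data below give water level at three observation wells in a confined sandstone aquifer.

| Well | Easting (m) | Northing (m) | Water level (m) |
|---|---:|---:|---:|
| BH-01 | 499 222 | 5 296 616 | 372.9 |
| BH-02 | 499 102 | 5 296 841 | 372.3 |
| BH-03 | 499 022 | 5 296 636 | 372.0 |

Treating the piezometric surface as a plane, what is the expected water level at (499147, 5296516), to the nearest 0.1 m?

Differences from BH-01: to BH-02 (Δx, Δy, Δh) = (-120, 225, -0.6); to BH-03 = (-200, 20, -0.9).
Solve a·Δx + b·Δy = Δh: det = (-120)·20 − (-200)·225 = 42600.
∂h/∂x = [(-0.6)·20 − (-0.9)·225] / 42600 = +0.004472
∂h/∂y = [(-120)·(-0.9) − (-200)·(-0.6)] / 42600 = -0.0002817
h(499147, 5296516) = 372.9 + (+0.004472)·(-75) + (-0.0002817)·(-100) = 372.9 -0.335 +0.028 = 372.593 m.

372.6 m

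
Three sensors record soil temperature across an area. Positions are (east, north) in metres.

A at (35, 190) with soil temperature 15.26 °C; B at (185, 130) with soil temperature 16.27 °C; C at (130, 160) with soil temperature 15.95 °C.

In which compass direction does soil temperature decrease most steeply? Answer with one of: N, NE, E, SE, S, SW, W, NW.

Three-point gradient (reference A): Δ to B = (150, -60, +1.01), Δ to C = (95, -30, +0.69).
∂T/∂x = +0.009250, ∂T/∂y = +0.006292 (det = 1200).
Steepest decrease is along −∇f = (-0.009250 E, -0.006292 N) → southwest.

SW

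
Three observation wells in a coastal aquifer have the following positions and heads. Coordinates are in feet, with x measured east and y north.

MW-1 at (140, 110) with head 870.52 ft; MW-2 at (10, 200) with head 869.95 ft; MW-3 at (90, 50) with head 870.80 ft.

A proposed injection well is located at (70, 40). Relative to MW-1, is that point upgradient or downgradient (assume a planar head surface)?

upgradient

With h = a·x + b·y + c and MW-1 as origin, the differences give:
  (-130)·a + 90·b = -0.57
  (-50)·a + (-60)·b = +0.28
Eliminate b (×(-60) and ×90, subtract): 12300·a = 9.000 → a = ∂h/∂x = +0.0007317
Back-substitute: b = ∂h/∂y = -0.005276.
Head at (70, 40) = 870.52 + (+0.0007317)·(-70) + (-0.005276)·(-70) = 870.84 ft.
That is higher than the 870.52 ft at MW-1, so the point is upgradient.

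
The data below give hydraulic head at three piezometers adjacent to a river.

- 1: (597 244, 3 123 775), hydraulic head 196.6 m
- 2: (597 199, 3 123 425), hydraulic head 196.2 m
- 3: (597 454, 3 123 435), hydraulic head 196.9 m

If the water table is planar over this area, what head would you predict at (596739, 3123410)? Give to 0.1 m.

Three-point gradient (reference 1): Δ to 2 = (-45, -350, -0.4), Δ to 3 = (210, -340, +0.3).
∂h/∂x = +0.002714, ∂h/∂y = +0.0007939 (det = 88800).
h(596739, 3123410) = 196.6 + (+0.002714)·(-505) + (+0.0007939)·(-365) = 196.6 -1.371 -0.290 = 194.940 m.

194.9 m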